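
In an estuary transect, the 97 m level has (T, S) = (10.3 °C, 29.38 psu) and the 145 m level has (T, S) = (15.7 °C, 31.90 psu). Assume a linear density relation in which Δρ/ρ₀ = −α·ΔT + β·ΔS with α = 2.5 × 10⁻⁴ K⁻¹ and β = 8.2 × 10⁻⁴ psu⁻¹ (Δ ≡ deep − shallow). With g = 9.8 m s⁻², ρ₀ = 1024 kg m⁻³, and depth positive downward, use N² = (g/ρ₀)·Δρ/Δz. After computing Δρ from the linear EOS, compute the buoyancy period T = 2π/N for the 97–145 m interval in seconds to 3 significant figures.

520 s

ΔT = +5.4 K, ΔS = +2.52 psu (deep − shallow).
Δρ/ρ₀ = −αΔT + βΔS = -1.35 × 10⁻³ + 2.0664 × 10⁻³ = 7.164 × 10⁻⁴, so Δρ ≈ 0.7336 kg m⁻³.
N² = (g/ρ₀)·Δρ/Δz = g·(Δρ/ρ₀)/Δz = 9.8 × 7.164 × 10⁻⁴ / 48 = 1.4626 × 10⁻⁴ s⁻².
N = √(1.4626 × 10⁻⁴) = 0.012094 rad s⁻¹ → T = 2π/N = 519.53 s ≈ 520 s.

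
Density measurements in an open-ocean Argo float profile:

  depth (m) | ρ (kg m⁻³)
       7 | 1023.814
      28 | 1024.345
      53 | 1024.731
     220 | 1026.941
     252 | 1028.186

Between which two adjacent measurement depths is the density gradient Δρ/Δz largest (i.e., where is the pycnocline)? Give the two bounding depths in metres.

Compute the density gradient over each adjacent pair:
  7–28 m: Δρ/Δz = 0.531/21 = 0.025 kg m⁻⁴
  28–53 m: Δρ/Δz = 0.386/25 = 0.015 kg m⁻⁴
  53–220 m: Δρ/Δz = 2.210/167 = 0.013 kg m⁻⁴
  220–252 m: Δρ/Δz = 1.245/32 = 0.039 kg m⁻⁴
The largest gradient is in the 220–252 m interval — the pycnocline.

220–252 m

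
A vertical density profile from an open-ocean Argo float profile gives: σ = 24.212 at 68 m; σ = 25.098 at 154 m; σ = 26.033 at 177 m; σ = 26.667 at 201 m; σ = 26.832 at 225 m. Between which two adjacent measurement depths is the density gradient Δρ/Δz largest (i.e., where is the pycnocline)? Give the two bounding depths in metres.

Compute the density gradient over each adjacent pair:
  68–154 m: Δρ/Δz = 0.886/86 = 0.010 kg m⁻⁴
  154–177 m: Δρ/Δz = 0.935/23 = 0.041 kg m⁻⁴
  177–201 m: Δρ/Δz = 0.634/24 = 0.026 kg m⁻⁴
  201–225 m: Δρ/Δz = 0.165/24 = 6.9 × 10⁻³ kg m⁻⁴
The largest gradient is in the 154–177 m interval — the pycnocline.

154–177 m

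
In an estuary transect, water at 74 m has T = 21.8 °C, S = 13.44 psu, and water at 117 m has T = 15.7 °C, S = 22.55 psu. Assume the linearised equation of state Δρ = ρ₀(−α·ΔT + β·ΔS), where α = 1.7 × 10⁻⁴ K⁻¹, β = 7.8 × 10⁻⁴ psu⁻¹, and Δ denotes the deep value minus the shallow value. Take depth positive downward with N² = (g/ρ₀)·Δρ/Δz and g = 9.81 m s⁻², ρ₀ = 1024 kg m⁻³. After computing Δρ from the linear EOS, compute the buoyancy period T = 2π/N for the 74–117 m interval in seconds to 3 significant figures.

ΔT = -6.1 K, ΔS = +9.11 psu (deep − shallow).
Δρ/ρ₀ = −αΔT + βΔS = 1.037 × 10⁻³ + 7.1058 × 10⁻³ = 8.1428 × 10⁻³, so Δρ ≈ 8.338 kg m⁻³.
N² = (g/ρ₀)·Δρ/Δz = g·(Δρ/ρ₀)/Δz = 9.81 × 8.1428 × 10⁻³ / 43 = 1.8577 × 10⁻³ s⁻².
N = √(1.8577 × 10⁻³) = 0.043101 rad s⁻¹ → T = 2π/N = 145.78 s ≈ 146 s.

146 s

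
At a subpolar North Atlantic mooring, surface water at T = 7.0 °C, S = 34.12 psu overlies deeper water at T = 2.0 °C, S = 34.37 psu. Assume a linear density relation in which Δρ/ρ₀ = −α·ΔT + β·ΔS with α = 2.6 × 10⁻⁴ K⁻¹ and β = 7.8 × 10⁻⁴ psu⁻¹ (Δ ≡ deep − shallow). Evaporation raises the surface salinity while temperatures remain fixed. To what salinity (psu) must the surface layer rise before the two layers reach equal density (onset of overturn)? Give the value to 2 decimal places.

36.04 psu

Neutral buoyancy requires −α(T_deep − T_surf) + β(S_deep − S_surf′) = 0.
S_surf′ = S_deep − (α/β)·ΔT = 34.37 − (2.6 × 10⁻⁴/7.8 × 10⁻⁴)·(-5.0) = 36.0367 psu.
Increase required: 36.0367 − 34.12 = 1.9167 psu.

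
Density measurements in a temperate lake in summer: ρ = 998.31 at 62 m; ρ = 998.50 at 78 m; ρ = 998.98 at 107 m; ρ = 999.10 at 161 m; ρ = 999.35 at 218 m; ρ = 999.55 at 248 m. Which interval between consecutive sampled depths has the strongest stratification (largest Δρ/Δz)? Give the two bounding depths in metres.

78–107 m

Compute the density gradient over each adjacent pair:
  62–78 m: Δρ/Δz = 0.19/16 = 0.012 kg m⁻⁴
  78–107 m: Δρ/Δz = 0.48/29 = 0.017 kg m⁻⁴
  107–161 m: Δρ/Δz = 0.12/54 = 2.2 × 10⁻³ kg m⁻⁴
  161–218 m: Δρ/Δz = 0.25/57 = 4.4 × 10⁻³ kg m⁻⁴
  218–248 m: Δρ/Δz = 0.20/30 = 6.7 × 10⁻³ kg m⁻⁴
The largest gradient is in the 78–107 m interval — the pycnocline.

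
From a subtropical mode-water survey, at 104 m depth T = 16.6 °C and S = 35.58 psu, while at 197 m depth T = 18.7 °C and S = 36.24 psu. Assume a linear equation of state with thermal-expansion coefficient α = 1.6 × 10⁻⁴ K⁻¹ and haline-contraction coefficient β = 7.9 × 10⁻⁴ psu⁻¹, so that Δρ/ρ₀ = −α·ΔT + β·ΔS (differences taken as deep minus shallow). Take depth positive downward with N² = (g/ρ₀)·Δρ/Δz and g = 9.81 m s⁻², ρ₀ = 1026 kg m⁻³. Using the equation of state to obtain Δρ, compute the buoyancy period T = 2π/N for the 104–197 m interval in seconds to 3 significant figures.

ΔT = +2.1 K, ΔS = +0.66 psu (deep − shallow).
Δρ/ρ₀ = −αΔT + βΔS = -3.36 × 10⁻⁴ + 5.214 × 10⁻⁴ = 1.854 × 10⁻⁴, so Δρ ≈ 0.1902 kg m⁻³.
N² = (g/ρ₀)·Δρ/Δz = g·(Δρ/ρ₀)/Δz = 9.81 × 1.854 × 10⁻⁴ / 93 = 1.9557 × 10⁻⁵ s⁻².
N = √(1.9557 × 10⁻⁵) = 4.4223 × 10⁻³ rad s⁻¹ → T = 2π/N = 1.4208 × 10³ s ≈ 1.42 × 10³ s.

1.42 × 10³ s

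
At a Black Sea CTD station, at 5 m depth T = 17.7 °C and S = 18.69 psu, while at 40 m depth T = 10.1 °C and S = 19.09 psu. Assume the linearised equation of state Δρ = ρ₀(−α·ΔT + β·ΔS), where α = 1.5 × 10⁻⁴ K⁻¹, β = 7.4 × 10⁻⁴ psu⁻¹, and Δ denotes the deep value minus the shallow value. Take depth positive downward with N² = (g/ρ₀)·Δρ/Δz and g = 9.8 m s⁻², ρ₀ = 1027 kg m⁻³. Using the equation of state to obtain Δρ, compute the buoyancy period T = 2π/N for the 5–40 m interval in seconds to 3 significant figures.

ΔT = -7.6 K, ΔS = +0.40 psu (deep − shallow).
Δρ/ρ₀ = −αΔT + βΔS = 1.14 × 10⁻³ + 2.96 × 10⁻⁴ = 1.436 × 10⁻³, so Δρ ≈ 1.475 kg m⁻³.
N² = (g/ρ₀)·Δρ/Δz = g·(Δρ/ρ₀)/Δz = 9.8 × 1.436 × 10⁻³ / 35 = 4.0208 × 10⁻⁴ s⁻².
N = √(4.0208 × 10⁻⁴) = 0.020052 rad s⁻¹ → T = 2π/N = 313.34 s ≈ 313 s.

313 s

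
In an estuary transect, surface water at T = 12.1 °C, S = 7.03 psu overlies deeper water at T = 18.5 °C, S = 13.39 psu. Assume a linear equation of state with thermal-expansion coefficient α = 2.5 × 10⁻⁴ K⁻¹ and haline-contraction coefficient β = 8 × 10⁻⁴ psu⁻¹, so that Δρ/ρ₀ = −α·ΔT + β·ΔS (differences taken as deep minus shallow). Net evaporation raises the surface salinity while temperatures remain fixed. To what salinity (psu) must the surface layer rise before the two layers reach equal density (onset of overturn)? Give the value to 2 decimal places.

Neutral buoyancy requires −α(T_deep − T_surf) + β(S_deep − S_surf′) = 0.
S_surf′ = S_deep − (α/β)·ΔT = 13.39 − (2.5 × 10⁻⁴/8 × 10⁻⁴)·(+6.4) = 11.3900 psu.
Increase required: 11.3900 − 7.03 = 4.3600 psu.

11.39 psu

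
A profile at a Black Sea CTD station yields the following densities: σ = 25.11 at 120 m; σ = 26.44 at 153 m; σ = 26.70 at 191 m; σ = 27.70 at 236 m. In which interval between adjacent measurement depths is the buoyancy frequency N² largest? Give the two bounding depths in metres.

120–153 m

Compute the density gradient over each adjacent pair:
  120–153 m: Δρ/Δz = 1.33/33 = 0.040 kg m⁻⁴
  153–191 m: Δρ/Δz = 0.26/38 = 6.8 × 10⁻³ kg m⁻⁴
  191–236 m: Δρ/Δz = 1.00/45 = 0.022 kg m⁻⁴
The largest gradient is in the 120–153 m interval — the pycnocline.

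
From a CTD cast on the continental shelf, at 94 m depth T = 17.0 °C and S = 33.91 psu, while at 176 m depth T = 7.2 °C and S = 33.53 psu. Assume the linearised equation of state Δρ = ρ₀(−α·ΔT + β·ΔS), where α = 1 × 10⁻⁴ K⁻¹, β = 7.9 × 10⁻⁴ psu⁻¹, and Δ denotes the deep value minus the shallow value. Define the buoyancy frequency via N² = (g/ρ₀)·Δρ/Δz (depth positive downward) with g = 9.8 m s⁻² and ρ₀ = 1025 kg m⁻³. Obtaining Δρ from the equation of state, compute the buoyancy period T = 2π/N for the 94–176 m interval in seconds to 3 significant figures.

697 s

ΔT = -9.8 K, ΔS = -0.38 psu (deep − shallow).
Δρ/ρ₀ = −αΔT + βΔS = 9.80 × 10⁻⁴ − 3.002 × 10⁻⁴ = 6.798 × 10⁻⁴, so Δρ ≈ 0.6968 kg m⁻³.
N² = (g/ρ₀)·Δρ/Δz = g·(Δρ/ρ₀)/Δz = 9.8 × 6.798 × 10⁻⁴ / 82 = 8.1244 × 10⁻⁵ s⁻².
N = √(8.1244 × 10⁻⁵) = 9.0135 × 10⁻³ rad s⁻¹ → T = 2π/N = 697.09 s ≈ 697 s.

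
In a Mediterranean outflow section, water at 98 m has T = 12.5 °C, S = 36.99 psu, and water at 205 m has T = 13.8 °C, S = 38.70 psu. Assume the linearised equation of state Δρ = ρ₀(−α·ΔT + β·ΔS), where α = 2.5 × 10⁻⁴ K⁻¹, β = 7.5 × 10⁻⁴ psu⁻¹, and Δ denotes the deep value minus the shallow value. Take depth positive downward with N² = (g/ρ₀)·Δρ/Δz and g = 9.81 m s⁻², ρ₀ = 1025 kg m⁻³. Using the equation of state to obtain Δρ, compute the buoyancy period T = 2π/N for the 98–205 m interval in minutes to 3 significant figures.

ΔT = +1.3 K, ΔS = +1.71 psu (deep − shallow).
Δρ/ρ₀ = −αΔT + βΔS = -3.25 × 10⁻⁴ + 1.2825 × 10⁻³ = 9.575 × 10⁻⁴, so Δρ ≈ 0.9814 kg m⁻³.
N² = (g/ρ₀)·Δρ/Δz = g·(Δρ/ρ₀)/Δz = 9.81 × 9.575 × 10⁻⁴ / 107 = 8.7786 × 10⁻⁵ s⁻².
N = √(8.7786 × 10⁻⁵) = 9.3694 × 10⁻³ rad s⁻¹ → T = 2π/N = 670.61 s = 11.177 min ≈ 11.2 min.

11.2 min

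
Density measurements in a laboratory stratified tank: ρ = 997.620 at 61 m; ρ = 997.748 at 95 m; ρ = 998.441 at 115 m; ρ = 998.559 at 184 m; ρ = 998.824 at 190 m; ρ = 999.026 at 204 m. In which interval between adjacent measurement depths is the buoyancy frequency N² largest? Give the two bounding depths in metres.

Compute the density gradient over each adjacent pair:
  61–95 m: Δρ/Δz = 0.128/34 = 3.8 × 10⁻³ kg m⁻⁴
  95–115 m: Δρ/Δz = 0.693/20 = 0.035 kg m⁻⁴
  115–184 m: Δρ/Δz = 0.118/69 = 1.7 × 10⁻³ kg m⁻⁴
  184–190 m: Δρ/Δz = 0.265/6 = 0.044 kg m⁻⁴
  190–204 m: Δρ/Δz = 0.202/14 = 0.014 kg m⁻⁴
The largest gradient is in the 184–190 m interval — the pycnocline.

184–190 m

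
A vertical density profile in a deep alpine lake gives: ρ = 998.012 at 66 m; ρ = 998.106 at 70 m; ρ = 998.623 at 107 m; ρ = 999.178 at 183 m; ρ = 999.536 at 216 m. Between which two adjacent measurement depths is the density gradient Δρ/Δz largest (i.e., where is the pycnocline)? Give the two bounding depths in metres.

Compute the density gradient over each adjacent pair:
  66–70 m: Δρ/Δz = 0.094/4 = 0.024 kg m⁻⁴
  70–107 m: Δρ/Δz = 0.517/37 = 0.014 kg m⁻⁴
  107–183 m: Δρ/Δz = 0.555/76 = 7.3 × 10⁻³ kg m⁻⁴
  183–216 m: Δρ/Δz = 0.358/33 = 0.011 kg m⁻⁴
The largest gradient is in the 66–70 m interval — the pycnocline.

66–70 m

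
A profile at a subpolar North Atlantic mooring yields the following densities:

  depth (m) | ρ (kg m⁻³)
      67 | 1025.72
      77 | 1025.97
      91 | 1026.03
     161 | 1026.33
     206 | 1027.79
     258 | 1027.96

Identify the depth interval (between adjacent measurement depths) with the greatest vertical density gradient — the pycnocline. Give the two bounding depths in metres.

Compute the density gradient over each adjacent pair:
  67–77 m: Δρ/Δz = 0.25/10 = 0.025 kg m⁻⁴
  77–91 m: Δρ/Δz = 0.06/14 = 4.3 × 10⁻³ kg m⁻⁴
  91–161 m: Δρ/Δz = 0.30/70 = 4.3 × 10⁻³ kg m⁻⁴
  161–206 m: Δρ/Δz = 1.46/45 = 0.032 kg m⁻⁴
  206–258 m: Δρ/Δz = 0.17/52 = 3.3 × 10⁻³ kg m⁻⁴
The largest gradient is in the 161–206 m interval — the pycnocline.

161–206 m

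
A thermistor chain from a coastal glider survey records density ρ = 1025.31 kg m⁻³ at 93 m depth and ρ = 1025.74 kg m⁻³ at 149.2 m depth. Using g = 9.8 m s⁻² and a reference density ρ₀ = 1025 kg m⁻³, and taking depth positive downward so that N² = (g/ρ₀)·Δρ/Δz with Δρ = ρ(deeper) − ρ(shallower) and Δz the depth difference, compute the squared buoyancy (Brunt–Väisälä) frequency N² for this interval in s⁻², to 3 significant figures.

Δρ = 1025.74 − 1025.31 = 0.43 kg m⁻³ over Δz = 149.2 − 93 = 56.2 m.
N² = (9.8/1025) × (0.43/56.2) = 7.3153 × 10⁻⁵ s⁻² ≈ 7.32 × 10⁻⁵ s⁻².

7.32 × 10⁻⁵ s⁻²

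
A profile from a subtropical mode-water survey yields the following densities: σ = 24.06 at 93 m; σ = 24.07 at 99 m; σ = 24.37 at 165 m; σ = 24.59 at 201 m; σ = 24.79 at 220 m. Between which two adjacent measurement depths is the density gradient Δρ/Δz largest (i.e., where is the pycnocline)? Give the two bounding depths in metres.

Compute the density gradient over each adjacent pair:
  93–99 m: Δρ/Δz = 0.01/6 = 1.7 × 10⁻³ kg m⁻⁴
  99–165 m: Δρ/Δz = 0.30/66 = 4.5 × 10⁻³ kg m⁻⁴
  165–201 m: Δρ/Δz = 0.22/36 = 6.1 × 10⁻³ kg m⁻⁴
  201–220 m: Δρ/Δz = 0.20/19 = 0.011 kg m⁻⁴
The largest gradient is in the 201–220 m interval — the pycnocline.

201–220 m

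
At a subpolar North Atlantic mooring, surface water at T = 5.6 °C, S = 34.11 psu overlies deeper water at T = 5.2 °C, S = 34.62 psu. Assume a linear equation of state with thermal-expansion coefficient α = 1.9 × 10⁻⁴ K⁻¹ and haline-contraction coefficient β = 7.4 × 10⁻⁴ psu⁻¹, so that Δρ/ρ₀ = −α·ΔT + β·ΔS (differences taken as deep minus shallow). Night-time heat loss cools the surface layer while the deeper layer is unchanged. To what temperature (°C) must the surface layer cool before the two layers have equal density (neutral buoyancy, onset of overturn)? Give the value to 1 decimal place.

3.2 °C

Neutral buoyancy requires Δρ = 0, i.e. −α(T_deep − T_surf′) + β(S_deep − S_surf) = 0.
T_surf′ = T_deep − (β/α)·ΔS = 5.2 − (7.4 × 10⁻⁴/1.9 × 10⁻⁴)·(+0.51) = 3.214 °C.
Cooling required: 5.6 − (3.214) = 2.386 °C.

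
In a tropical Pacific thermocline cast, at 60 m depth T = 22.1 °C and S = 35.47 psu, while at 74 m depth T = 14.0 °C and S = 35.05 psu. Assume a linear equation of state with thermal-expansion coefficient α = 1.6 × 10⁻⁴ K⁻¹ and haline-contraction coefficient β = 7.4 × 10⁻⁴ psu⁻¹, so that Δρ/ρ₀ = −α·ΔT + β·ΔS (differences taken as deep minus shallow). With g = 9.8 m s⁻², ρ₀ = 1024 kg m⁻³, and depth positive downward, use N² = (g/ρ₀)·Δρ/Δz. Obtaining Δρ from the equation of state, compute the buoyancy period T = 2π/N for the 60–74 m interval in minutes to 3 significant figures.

ΔT = -8.1 K, ΔS = -0.42 psu (deep − shallow).
Δρ/ρ₀ = −αΔT + βΔS = 1.296 × 10⁻³ − 3.108 × 10⁻⁴ = 9.852 × 10⁻⁴, so Δρ ≈ 1.009 kg m⁻³.
N² = (g/ρ₀)·Δρ/Δz = g·(Δρ/ρ₀)/Δz = 9.8 × 9.852 × 10⁻⁴ / 14 = 6.8964 × 10⁻⁴ s⁻².
N = √(6.8964 × 10⁻⁴) = 0.026261 rad s⁻¹ → T = 2π/N = 239.26 s = 3.9877 min ≈ 3.99 min.

3.99 min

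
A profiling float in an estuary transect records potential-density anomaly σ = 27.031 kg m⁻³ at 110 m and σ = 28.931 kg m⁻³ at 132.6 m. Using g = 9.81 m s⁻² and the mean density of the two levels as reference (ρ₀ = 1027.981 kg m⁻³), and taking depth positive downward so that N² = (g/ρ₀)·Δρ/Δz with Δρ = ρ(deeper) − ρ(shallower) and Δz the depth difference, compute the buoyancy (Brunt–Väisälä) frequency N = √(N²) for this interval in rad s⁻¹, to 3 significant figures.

0.0283 rad s⁻¹

Δρ = 1028.931 − 1027.031 = 1.900 kg m⁻³ over Δz = 132.6 − 110 = 22.6 m.
N² = (9.81/1027.981) × (1.900/22.6) = 8.0229 × 10⁻⁴ s⁻².
N = √(8.0229 × 10⁻⁴) = 0.028325 rad s⁻¹ ≈ 0.0283 rad s⁻¹.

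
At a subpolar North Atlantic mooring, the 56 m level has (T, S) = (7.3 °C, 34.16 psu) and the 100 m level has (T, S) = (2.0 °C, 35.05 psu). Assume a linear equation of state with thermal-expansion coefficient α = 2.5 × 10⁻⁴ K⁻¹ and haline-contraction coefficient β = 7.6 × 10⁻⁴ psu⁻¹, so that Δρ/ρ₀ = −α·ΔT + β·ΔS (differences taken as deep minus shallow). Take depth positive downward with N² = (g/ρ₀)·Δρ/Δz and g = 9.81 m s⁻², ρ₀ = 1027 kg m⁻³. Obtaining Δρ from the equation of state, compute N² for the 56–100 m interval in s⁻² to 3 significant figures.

4.46 × 10⁻⁴ s⁻²

ΔT = -5.3 K, ΔS = +0.89 psu (deep − shallow).
Δρ/ρ₀ = −αΔT + βΔS = 1.325 × 10⁻³ + 6.764 × 10⁻⁴ = 2.0014 × 10⁻³, so Δρ ≈ 2.055 kg m⁻³.
N² = (g/ρ₀)·Δρ/Δz = g·(Δρ/ρ₀)/Δz = 9.81 × 2.0014 × 10⁻³ / 44 = 4.4622 × 10⁻⁴ s⁻² ≈ 4.46 × 10⁻⁴ s⁻².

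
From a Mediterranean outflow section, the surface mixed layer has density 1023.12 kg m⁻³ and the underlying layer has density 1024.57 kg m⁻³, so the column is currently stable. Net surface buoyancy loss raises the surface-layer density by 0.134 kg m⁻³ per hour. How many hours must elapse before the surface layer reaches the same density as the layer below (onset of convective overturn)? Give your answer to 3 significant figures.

Density deficit of the surface layer: 1024.57 − 1023.12 = 1.45 kg m⁻³.
Required change = 1.45 / 0.134 = 10.8 hours.

10.8 hours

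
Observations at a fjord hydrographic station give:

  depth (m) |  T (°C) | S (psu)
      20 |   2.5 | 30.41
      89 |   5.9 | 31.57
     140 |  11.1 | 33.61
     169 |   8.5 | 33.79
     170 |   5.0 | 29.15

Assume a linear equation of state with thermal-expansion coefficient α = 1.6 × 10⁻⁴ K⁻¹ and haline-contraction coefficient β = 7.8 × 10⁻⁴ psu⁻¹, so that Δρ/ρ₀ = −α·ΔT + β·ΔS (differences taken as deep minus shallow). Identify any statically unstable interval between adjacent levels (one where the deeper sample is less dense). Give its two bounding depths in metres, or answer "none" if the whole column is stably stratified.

Evaluate Δρ/ρ₀ = −αΔT + βΔS across each adjacent pair:
  20–89 m: −αΔT+βΔS = −(1.6 × 10⁻⁴)(+3.4)+(7.8 × 10⁻⁴)(+1.16) = 3.6 × 10⁻⁴ → stable
  89–140 m: −αΔT+βΔS = −(1.6 × 10⁻⁴)(+5.2)+(7.8 × 10⁻⁴)(+2.04) = 7.6 × 10⁻⁴ → stable
  140–169 m: −αΔT+βΔS = −(1.6 × 10⁻⁴)(-2.6)+(7.8 × 10⁻⁴)(+0.18) = 5.6 × 10⁻⁴ → stable
  169–170 m: −αΔT+βΔS = −(1.6 × 10⁻⁴)(-3.5)+(7.8 × 10⁻⁴)(-4.64) = -3.1 × 10⁻³ → UNSTABLE
The 169–170 m interval has Δρ < 0: lighter water underlies denser water.

169–170 m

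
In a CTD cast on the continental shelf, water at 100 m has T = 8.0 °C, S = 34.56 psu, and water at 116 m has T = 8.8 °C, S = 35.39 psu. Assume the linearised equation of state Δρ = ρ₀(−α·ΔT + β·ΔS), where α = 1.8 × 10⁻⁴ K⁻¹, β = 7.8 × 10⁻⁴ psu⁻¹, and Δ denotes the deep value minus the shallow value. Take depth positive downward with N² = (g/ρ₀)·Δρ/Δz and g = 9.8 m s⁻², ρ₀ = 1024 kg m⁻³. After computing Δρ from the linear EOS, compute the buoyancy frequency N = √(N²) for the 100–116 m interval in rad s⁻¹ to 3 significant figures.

ΔT = +0.8 K, ΔS = +0.83 psu (deep − shallow).
Δρ/ρ₀ = −αΔT + βΔS = -1.44 × 10⁻⁴ + 6.474 × 10⁻⁴ = 5.034 × 10⁻⁴, so Δρ ≈ 0.5155 kg m⁻³.
N² = (g/ρ₀)·Δρ/Δz = g·(Δρ/ρ₀)/Δz = 9.8 × 5.034 × 10⁻⁴ / 16 = 3.0833 × 10⁻⁴ s⁻².
N = √(3.0833 × 10⁻⁴) = 0.017559 rad s⁻¹ ≈ 0.0176 rad s⁻¹.

0.0176 rad s⁻¹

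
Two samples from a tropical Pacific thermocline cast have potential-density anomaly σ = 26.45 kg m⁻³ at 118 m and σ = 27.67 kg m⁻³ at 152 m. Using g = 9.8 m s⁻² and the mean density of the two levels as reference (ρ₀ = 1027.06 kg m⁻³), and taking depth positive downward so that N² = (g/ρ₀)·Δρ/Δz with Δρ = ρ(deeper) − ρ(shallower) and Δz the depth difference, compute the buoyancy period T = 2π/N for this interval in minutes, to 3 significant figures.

Δρ = 1027.67 − 1026.45 = 1.22 kg m⁻³ over Δz = 152 − 118 = 34 m.
N² = (9.8/1027.06) × (1.22/34) = 3.4238 × 10⁻⁴ s⁻².
N = √(3.4238 × 10⁻⁴) = 0.018504 rad s⁻¹, so T = 2π/N = 339.56 s = 5.6593 min ≈ 5.66 min.
A positive N² confirms static stability across the interval.

5.66 min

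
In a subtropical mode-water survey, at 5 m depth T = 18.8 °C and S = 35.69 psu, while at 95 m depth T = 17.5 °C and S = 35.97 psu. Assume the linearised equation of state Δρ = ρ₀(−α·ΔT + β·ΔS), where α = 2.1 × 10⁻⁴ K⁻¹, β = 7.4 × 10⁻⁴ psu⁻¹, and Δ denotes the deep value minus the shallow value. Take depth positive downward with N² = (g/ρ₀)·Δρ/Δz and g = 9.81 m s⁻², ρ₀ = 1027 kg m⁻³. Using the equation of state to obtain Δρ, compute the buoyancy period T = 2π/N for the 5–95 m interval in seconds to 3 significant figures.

ΔT = -1.3 K, ΔS = +0.28 psu (deep − shallow).
Δρ/ρ₀ = −αΔT + βΔS = 2.73 × 10⁻⁴ + 2.072 × 10⁻⁴ = 4.802 × 10⁻⁴, so Δρ ≈ 0.4932 kg m⁻³.
N² = (g/ρ₀)·Δρ/Δz = g·(Δρ/ρ₀)/Δz = 9.81 × 4.802 × 10⁻⁴ / 90 = 5.2342 × 10⁻⁵ s⁻².
N = √(5.2342 × 10⁻⁵) = 7.2348 × 10⁻³ rad s⁻¹ → T = 2π/N = 868.47 s ≈ 868 s.

868 s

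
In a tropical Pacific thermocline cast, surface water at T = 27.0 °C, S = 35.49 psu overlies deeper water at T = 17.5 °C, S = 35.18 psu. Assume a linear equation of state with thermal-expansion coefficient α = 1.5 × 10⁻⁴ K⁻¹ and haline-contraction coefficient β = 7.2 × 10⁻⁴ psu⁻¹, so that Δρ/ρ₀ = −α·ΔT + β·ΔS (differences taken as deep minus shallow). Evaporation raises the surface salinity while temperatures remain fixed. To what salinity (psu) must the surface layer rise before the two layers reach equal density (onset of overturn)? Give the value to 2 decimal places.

37.16 psu

Neutral buoyancy requires −α(T_deep − T_surf) + β(S_deep − S_surf′) = 0.
S_surf′ = S_deep − (α/β)·ΔT = 35.18 − (1.5 × 10⁻⁴/7.2 × 10⁻⁴)·(-9.5) = 37.1592 psu.
Increase required: 37.1592 − 35.49 = 1.6692 psu.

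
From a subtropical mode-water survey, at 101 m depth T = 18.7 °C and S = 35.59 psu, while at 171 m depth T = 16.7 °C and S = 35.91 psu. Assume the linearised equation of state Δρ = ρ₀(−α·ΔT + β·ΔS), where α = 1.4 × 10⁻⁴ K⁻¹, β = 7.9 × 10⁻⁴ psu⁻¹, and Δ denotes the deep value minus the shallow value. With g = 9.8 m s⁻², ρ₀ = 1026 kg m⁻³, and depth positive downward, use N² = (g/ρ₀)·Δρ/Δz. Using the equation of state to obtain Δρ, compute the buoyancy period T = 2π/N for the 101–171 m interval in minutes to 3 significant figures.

ΔT = -2.0 K, ΔS = +0.32 psu (deep − shallow).
Δρ/ρ₀ = −αΔT + βΔS = 2.80 × 10⁻⁴ + 2.528 × 10⁻⁴ = 5.328 × 10⁻⁴, so Δρ ≈ 0.5467 kg m⁻³.
N² = (g/ρ₀)·Δρ/Δz = g·(Δρ/ρ₀)/Δz = 9.8 × 5.328 × 10⁻⁴ / 70 = 7.4592 × 10⁻⁵ s⁻².
N = √(7.4592 × 10⁻⁵) = 8.6367 × 10⁻³ rad s⁻¹ → T = 2π/N = 727.50 s = 12.125 min ≈ 12.1 min.

12.1 min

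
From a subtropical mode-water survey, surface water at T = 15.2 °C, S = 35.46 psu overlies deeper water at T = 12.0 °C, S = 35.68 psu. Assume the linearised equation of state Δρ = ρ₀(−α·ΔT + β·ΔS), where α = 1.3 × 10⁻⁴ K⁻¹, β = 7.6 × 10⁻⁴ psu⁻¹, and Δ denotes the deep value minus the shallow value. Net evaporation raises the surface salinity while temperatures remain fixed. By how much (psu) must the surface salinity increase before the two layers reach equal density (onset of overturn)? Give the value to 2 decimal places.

0.77 psu

Neutral buoyancy requires −α(T_deep − T_surf) + β(S_deep − S_surf′) = 0.
S_surf′ = S_deep − (α/β)·ΔT = 35.68 − (1.3 × 10⁻⁴/7.6 × 10⁻⁴)·(-3.2) = 36.2274 psu.
Increase required: 36.2274 − 35.46 = 0.7674 psu.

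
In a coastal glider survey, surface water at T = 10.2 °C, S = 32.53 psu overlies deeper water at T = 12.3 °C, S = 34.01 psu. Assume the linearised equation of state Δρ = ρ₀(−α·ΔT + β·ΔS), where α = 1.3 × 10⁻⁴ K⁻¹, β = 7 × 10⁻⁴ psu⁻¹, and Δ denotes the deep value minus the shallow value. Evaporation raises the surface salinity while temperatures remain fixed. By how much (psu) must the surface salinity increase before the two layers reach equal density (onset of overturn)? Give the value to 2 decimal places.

1.09 psu

Neutral buoyancy requires −α(T_deep − T_surf) + β(S_deep − S_surf′) = 0.
S_surf′ = S_deep − (α/β)·ΔT = 34.01 − (1.3 × 10⁻⁴/7 × 10⁻⁴)·(+2.1) = 33.6200 psu.
Increase required: 33.6200 − 32.53 = 1.0900 psu.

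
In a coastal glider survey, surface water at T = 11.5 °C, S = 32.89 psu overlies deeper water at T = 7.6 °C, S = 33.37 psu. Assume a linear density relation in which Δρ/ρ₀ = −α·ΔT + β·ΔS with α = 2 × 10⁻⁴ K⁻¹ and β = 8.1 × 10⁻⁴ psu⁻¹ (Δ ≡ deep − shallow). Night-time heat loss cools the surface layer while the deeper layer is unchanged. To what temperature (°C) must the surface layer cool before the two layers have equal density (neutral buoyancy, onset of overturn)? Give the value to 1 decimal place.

5.7 °C

Neutral buoyancy requires Δρ = 0, i.e. −α(T_deep − T_surf′) + β(S_deep − S_surf) = 0.
T_surf′ = T_deep − (β/α)·ΔS = 7.6 − (8.1 × 10⁻⁴/2 × 10⁻⁴)·(+0.48) = 5.656 °C.
Cooling required: 11.5 − (5.656) = 5.844 °C.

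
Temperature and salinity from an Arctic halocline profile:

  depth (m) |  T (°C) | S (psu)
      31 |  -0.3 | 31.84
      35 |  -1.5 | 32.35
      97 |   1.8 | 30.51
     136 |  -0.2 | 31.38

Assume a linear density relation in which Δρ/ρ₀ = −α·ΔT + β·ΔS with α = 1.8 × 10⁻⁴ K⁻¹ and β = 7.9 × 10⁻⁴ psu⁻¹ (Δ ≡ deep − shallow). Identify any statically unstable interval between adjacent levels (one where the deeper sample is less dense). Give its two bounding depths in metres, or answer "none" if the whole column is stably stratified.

Evaluate Δρ/ρ₀ = −αΔT + βΔS across each adjacent pair:
  31–35 m: −αΔT+βΔS = −(1.8 × 10⁻⁴)(-1.2)+(7.9 × 10⁻⁴)(+0.51) = 6.2 × 10⁻⁴ → stable
  35–97 m: −αΔT+βΔS = −(1.8 × 10⁻⁴)(+3.3)+(7.9 × 10⁻⁴)(-1.84) = -2.0 × 10⁻³ → UNSTABLE
  97–136 m: −αΔT+βΔS = −(1.8 × 10⁻⁴)(-2.0)+(7.9 × 10⁻⁴)(+0.87) = 1.0 × 10⁻³ → stable
The 35–97 m interval has Δρ < 0: lighter water underlies denser water.

35–97 m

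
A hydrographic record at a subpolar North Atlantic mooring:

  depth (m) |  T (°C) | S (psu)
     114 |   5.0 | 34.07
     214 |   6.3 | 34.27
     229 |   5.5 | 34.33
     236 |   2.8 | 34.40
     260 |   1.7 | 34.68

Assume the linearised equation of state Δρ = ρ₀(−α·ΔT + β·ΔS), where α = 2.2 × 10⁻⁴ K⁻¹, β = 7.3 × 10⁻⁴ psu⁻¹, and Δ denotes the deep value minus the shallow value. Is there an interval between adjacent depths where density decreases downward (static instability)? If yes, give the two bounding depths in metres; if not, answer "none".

114–214 m

Evaluate Δρ/ρ₀ = −αΔT + βΔS across each adjacent pair:
  114–214 m: −αΔT+βΔS = −(2.2 × 10⁻⁴)(+1.3)+(7.3 × 10⁻⁴)(+0.20) = -1.4 × 10⁻⁴ → UNSTABLE
  214–229 m: −αΔT+βΔS = −(2.2 × 10⁻⁴)(-0.8)+(7.3 × 10⁻⁴)(+0.06) = 2.2 × 10⁻⁴ → stable
  229–236 m: −αΔT+βΔS = −(2.2 × 10⁻⁴)(-2.7)+(7.3 × 10⁻⁴)(+0.07) = 6.5 × 10⁻⁴ → stable
  236–260 m: −αΔT+βΔS = −(2.2 × 10⁻⁴)(-1.1)+(7.3 × 10⁻⁴)(+0.28) = 4.5 × 10⁻⁴ → stable
The 114–214 m interval has Δρ < 0: lighter water underlies denser water.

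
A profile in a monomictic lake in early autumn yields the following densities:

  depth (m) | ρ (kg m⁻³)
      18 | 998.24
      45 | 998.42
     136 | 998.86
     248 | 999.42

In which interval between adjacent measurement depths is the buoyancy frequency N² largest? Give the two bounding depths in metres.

18–45 m

Compute the density gradient over each adjacent pair:
  18–45 m: Δρ/Δz = 0.18/27 = 6.7 × 10⁻³ kg m⁻⁴
  45–136 m: Δρ/Δz = 0.44/91 = 4.8 × 10⁻³ kg m⁻⁴
  136–248 m: Δρ/Δz = 0.56/112 = 5.0 × 10⁻³ kg m⁻⁴
The largest gradient is in the 18–45 m interval — the pycnocline.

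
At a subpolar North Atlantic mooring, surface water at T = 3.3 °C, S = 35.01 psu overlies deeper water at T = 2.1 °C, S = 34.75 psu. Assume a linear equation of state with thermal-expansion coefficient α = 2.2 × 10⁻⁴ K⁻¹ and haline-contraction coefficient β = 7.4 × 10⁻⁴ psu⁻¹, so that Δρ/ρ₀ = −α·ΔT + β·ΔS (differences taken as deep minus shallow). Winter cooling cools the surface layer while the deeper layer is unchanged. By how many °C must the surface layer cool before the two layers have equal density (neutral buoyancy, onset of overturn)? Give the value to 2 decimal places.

0.33 °C

Neutral buoyancy requires Δρ = 0, i.e. −α(T_deep − T_surf′) + β(S_deep − S_surf) = 0.
T_surf′ = T_deep − (β/α)·ΔS = 2.1 − (7.4 × 10⁻⁴/2.2 × 10⁻⁴)·(-0.26) = 2.9745 °C.
Cooling required: 3.3 − (2.9745) = 0.3255 °C.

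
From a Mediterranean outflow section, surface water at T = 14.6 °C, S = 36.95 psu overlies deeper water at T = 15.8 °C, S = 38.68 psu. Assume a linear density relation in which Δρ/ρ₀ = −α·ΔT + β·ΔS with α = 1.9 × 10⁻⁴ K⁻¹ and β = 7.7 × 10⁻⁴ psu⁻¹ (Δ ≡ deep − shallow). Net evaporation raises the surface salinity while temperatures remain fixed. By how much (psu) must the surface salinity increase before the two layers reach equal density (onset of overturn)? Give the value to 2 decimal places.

1.43 psu

Neutral buoyancy requires −α(T_deep − T_surf) + β(S_deep − S_surf′) = 0.
S_surf′ = S_deep − (α/β)·ΔT = 38.68 − (1.9 × 10⁻⁴/7.7 × 10⁻⁴)·(+1.2) = 38.3839 psu.
Increase required: 38.3839 − 36.95 = 1.4339 psu.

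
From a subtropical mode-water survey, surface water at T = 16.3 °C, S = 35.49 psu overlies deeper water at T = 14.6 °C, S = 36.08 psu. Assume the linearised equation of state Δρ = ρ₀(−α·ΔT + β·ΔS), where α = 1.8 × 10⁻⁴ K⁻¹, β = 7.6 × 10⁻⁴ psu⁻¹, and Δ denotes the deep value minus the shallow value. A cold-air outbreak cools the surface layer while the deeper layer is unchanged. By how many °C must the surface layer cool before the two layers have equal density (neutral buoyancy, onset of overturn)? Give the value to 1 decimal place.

4.2 °C

Neutral buoyancy requires Δρ = 0, i.e. −α(T_deep − T_surf′) + β(S_deep − S_surf) = 0.
T_surf′ = T_deep − (β/α)·ΔS = 14.6 − (7.6 × 10⁻⁴/1.8 × 10⁻⁴)·(+0.59) = 12.109 °C.
Cooling required: 16.3 − (12.109) = 4.191 °C.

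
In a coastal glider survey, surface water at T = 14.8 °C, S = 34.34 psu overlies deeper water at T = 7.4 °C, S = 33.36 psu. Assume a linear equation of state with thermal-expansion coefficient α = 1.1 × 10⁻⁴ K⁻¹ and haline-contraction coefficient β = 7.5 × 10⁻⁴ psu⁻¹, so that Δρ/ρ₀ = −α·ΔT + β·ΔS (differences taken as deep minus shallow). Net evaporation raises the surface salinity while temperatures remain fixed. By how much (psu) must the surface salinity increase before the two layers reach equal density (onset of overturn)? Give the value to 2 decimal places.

Neutral buoyancy requires −α(T_deep − T_surf) + β(S_deep − S_surf′) = 0.
S_surf′ = S_deep − (α/β)·ΔT = 33.36 − (1.1 × 10⁻⁴/7.5 × 10⁻⁴)·(-7.4) = 34.4453 psu.
Increase required: 34.4453 − 34.34 = 0.1053 psu.

0.11 psu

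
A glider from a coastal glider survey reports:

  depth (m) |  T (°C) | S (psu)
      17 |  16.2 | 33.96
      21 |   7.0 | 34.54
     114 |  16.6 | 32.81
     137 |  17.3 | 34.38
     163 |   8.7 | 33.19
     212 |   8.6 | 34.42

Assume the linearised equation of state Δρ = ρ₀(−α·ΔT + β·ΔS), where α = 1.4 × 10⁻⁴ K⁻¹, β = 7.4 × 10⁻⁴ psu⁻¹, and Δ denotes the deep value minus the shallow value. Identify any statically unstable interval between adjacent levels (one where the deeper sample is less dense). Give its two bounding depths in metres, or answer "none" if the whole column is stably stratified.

Evaluate Δρ/ρ₀ = −αΔT + βΔS across each adjacent pair:
  17–21 m: −αΔT+βΔS = −(1.4 × 10⁻⁴)(-9.2)+(7.4 × 10⁻⁴)(+0.58) = 1.7 × 10⁻³ → stable
  21–114 m: −αΔT+βΔS = −(1.4 × 10⁻⁴)(+9.6)+(7.4 × 10⁻⁴)(-1.73) = -2.6 × 10⁻³ → UNSTABLE
  114–137 m: −αΔT+βΔS = −(1.4 × 10⁻⁴)(+0.7)+(7.4 × 10⁻⁴)(+1.57) = 1.1 × 10⁻³ → stable
  137–163 m: −αΔT+βΔS = −(1.4 × 10⁻⁴)(-8.6)+(7.4 × 10⁻⁴)(-1.19) = 3.2 × 10⁻⁴ → stable
  163–212 m: −αΔT+βΔS = −(1.4 × 10⁻⁴)(-0.1)+(7.4 × 10⁻⁴)(+1.23) = 9.2 × 10⁻⁴ → stable
The 21–114 m interval has Δρ < 0: lighter water underlies denser water.

21–114 m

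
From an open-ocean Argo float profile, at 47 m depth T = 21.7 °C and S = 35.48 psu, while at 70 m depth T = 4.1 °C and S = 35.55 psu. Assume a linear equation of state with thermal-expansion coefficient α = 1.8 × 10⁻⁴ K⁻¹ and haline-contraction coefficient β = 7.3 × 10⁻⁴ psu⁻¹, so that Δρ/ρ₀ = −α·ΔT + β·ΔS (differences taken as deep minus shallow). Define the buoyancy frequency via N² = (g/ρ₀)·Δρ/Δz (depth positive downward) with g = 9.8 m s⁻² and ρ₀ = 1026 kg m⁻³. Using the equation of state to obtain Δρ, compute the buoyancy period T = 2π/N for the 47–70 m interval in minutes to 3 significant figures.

ΔT = -17.6 K, ΔS = +0.07 psu (deep − shallow).
Δρ/ρ₀ = −αΔT + βΔS = 3.168 × 10⁻³ + 5.11 × 10⁻⁵ = 3.2191 × 10⁻³, so Δρ ≈ 3.303 kg m⁻³.
N² = (g/ρ₀)·Δρ/Δz = g·(Δρ/ρ₀)/Δz = 9.8 × 3.2191 × 10⁻³ / 23 = 1.3716 × 10⁻³ s⁻².
N = √(1.3716 × 10⁻³) = 0.037035 rad s⁻¹ → T = 2π/N = 169.66 s = 2.8277 min ≈ 2.83 min.

2.83 min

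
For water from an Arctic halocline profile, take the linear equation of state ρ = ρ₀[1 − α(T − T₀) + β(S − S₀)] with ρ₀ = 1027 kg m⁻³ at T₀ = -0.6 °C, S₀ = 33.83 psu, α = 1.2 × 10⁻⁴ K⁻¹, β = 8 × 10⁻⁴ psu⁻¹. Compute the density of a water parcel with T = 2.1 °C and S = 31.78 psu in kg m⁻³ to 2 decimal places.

1024.98 kg m⁻³

T − T₀ = +2.7 K, S − S₀ = -2.05 psu.
Bracket = 1 − α·(+2.7) + β·(-2.05) = 1 + (-1.964 × 10⁻³) = 0.9980360.
ρ = 1027 × 0.9980360 = 1024.98 kg m⁻³.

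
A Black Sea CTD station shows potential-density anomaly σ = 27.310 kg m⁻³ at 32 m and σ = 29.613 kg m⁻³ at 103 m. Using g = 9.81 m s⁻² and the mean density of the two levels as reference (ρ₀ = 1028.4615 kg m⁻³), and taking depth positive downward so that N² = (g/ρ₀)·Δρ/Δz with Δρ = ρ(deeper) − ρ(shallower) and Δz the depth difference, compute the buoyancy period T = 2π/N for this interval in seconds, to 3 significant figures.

Δρ = 1029.613 − 1027.310 = 2.303 kg m⁻³ over Δz = 103 − 32 = 71 m.
N² = (9.81/1028.4615) × (2.303/71) = 3.0940 × 10⁻⁴ s⁻².
N = √(3.0940 × 10⁻⁴) = 0.017590 rad s⁻¹, so T = 2π/N = 357.20 s ≈ 357 s.

357 s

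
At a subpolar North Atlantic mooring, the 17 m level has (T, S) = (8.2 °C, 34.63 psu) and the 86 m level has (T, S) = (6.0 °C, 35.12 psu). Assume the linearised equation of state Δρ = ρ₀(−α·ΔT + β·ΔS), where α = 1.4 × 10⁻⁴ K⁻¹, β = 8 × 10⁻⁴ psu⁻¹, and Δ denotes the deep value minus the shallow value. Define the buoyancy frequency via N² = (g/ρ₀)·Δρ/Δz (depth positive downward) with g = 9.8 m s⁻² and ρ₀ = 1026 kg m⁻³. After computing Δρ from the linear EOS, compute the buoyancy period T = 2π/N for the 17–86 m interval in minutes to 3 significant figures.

ΔT = -2.2 K, ΔS = +0.49 psu (deep − shallow).
Δρ/ρ₀ = −αΔT + βΔS = 3.08 × 10⁻⁴ + 3.92 × 10⁻⁴ = 7.00 × 10⁻⁴, so Δρ ≈ 0.7182 kg m⁻³.
N² = (g/ρ₀)·Δρ/Δz = g·(Δρ/ρ₀)/Δz = 9.8 × 7.00 × 10⁻⁴ / 69 = 9.9420 × 10⁻⁵ s⁻².
N = √(9.9420 × 10⁻⁵) = 9.9710 × 10⁻³ rad s⁻¹ → T = 2π/N = 630.15 s = 10.502 min ≈ 10.5 min.

10.5 min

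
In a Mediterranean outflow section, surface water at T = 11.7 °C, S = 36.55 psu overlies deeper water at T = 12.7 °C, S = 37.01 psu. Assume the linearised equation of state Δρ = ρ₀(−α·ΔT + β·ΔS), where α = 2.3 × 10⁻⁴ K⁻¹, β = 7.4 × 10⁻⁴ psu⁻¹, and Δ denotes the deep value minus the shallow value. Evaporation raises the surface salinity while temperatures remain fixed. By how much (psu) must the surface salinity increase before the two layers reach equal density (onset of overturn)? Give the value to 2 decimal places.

Neutral buoyancy requires −α(T_deep − T_surf) + β(S_deep − S_surf′) = 0.
S_surf′ = S_deep − (α/β)·ΔT = 37.01 − (2.3 × 10⁻⁴/7.4 × 10⁻⁴)·(+1.0) = 36.6992 psu.
Increase required: 36.6992 − 36.55 = 0.1492 psu.

0.15 psu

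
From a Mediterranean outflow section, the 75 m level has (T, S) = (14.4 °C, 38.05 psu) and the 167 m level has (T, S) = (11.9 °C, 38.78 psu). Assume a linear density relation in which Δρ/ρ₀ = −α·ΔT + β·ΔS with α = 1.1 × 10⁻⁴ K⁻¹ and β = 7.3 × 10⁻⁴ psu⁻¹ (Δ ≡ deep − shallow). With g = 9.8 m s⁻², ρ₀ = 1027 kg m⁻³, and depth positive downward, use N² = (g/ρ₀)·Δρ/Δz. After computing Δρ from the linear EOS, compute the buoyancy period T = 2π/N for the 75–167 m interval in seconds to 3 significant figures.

ΔT = -2.5 K, ΔS = +0.73 psu (deep − shallow).
Δρ/ρ₀ = −αΔT + βΔS = 2.75 × 10⁻⁴ + 5.329 × 10⁻⁴ = 8.079 × 10⁻⁴, so Δρ ≈ 0.8297 kg m⁻³.
N² = (g/ρ₀)·Δρ/Δz = g·(Δρ/ρ₀)/Δz = 9.8 × 8.079 × 10⁻⁴ / 92 = 8.6059 × 10⁻⁵ s⁻².
N = √(8.6059 × 10⁻⁵) = 9.2768 × 10⁻³ rad s⁻¹ → T = 2π/N = 677.30 s ≈ 677 s.

677 s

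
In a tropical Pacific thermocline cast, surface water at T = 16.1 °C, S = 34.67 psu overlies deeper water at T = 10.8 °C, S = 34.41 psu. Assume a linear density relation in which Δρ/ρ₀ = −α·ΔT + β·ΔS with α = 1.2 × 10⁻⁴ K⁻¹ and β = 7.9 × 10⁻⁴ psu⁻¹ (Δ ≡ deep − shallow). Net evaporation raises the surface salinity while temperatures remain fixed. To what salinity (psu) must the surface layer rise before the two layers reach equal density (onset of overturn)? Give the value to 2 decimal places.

35.22 psu

Neutral buoyancy requires −α(T_deep − T_surf) + β(S_deep − S_surf′) = 0.
S_surf′ = S_deep − (α/β)·ΔT = 34.41 − (1.2 × 10⁻⁴/7.9 × 10⁻⁴)·(-5.3) = 35.2151 psu.
Increase required: 35.2151 − 34.67 = 0.5451 psu.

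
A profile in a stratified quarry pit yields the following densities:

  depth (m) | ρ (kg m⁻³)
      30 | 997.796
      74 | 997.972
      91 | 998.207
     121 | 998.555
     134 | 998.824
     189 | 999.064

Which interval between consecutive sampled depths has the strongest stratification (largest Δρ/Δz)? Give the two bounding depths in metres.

Compute the density gradient over each adjacent pair:
  30–74 m: Δρ/Δz = 0.176/44 = 4.0 × 10⁻³ kg m⁻⁴
  74–91 m: Δρ/Δz = 0.235/17 = 0.014 kg m⁻⁴
  91–121 m: Δρ/Δz = 0.348/30 = 0.012 kg m⁻⁴
  121–134 m: Δρ/Δz = 0.269/13 = 0.021 kg m⁻⁴
  134–189 m: Δρ/Δz = 0.240/55 = 4.4 × 10⁻³ kg m⁻⁴
The largest gradient is in the 121–134 m interval — the pycnocline.

121–134 m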